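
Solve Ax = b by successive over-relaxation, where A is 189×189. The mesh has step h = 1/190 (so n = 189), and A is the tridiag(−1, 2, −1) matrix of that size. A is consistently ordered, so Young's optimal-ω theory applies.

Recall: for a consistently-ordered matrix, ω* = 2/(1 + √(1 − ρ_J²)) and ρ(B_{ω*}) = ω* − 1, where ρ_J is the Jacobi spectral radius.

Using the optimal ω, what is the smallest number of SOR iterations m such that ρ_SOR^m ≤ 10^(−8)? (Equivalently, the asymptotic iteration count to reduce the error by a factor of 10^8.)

m = 558

With n=189, ρ(Jacobi) = cos(π/190) = 0.9998633.
√(1 − cos²(π/190)) = sin(π/190) ≈ 0.0165339.
ω* = 2/(1 + 0.0165339) = 2/1.0165339 = 1.9674700.
and ρ(B_{ω*}) = 1.9674700 − 1 = 0.9674700.
m ≥ 8·ln10 / (−ln 0.9674700) = 557.006; smallest integer m = 558.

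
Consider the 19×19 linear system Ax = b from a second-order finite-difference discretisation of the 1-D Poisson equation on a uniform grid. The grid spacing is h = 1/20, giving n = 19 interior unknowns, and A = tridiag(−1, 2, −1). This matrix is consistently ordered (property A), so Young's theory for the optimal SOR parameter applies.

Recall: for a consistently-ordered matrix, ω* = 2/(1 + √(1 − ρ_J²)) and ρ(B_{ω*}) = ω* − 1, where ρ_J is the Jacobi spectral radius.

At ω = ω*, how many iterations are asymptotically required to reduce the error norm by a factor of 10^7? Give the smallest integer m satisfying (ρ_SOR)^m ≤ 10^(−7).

m = 52

ρ_J = max_k |cos(kπ/20)| = cos(π/20) = 0.9876883
root = sin(π/20) = 0.1564345  (since 1−cos² = sin²).
Young: ω* = 2/(1+√(1−ρ_J²)) = 2/(1+0.1564345) = 2/1.1564345 = 1.7294538.
[ρ_SOR] ω* − 1 = 0.7294538.
m ≥ 7·ln10 / (−ln 0.7294538) = 51.094; smallest integer m = 52.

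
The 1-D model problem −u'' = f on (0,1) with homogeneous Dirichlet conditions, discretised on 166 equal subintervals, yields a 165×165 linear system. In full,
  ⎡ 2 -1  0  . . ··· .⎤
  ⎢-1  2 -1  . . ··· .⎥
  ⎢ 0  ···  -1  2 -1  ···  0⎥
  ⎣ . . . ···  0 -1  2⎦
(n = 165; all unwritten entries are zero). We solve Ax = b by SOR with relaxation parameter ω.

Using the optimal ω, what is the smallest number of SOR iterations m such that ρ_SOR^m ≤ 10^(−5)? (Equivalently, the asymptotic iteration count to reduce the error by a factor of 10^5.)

spectrum of D⁻¹(L+U) = {cos(kπ/166) : 1≤k≤165}; ρ_J = cos(π/166) = 0.9998209.
root = sin(π/166) = 0.0189241  (since 1−cos² = sin²).
ω* = 2/(1+0.0189241) = 1.9628547
At ω = 1.9628547 every |λ(B_ω)| = ω−1, so ρ_SOR = 0.9628547.
m ≥ 5·ln10 / (−ln 0.9628547) = 304.149; smallest integer m = 305.

m = 305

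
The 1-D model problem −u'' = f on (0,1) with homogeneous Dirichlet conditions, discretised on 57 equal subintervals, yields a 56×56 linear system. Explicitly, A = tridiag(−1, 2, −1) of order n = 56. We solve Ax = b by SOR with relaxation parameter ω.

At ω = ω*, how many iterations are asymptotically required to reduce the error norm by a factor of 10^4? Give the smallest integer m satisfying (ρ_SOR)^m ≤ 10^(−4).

m = 84

n=56: λ(B_J) = 1 − λ(A)/2 = cos(kπ/57); k=1 gives ρ_J = 0.9984815.
1 − cos²(π/57) = sin²(π/57) ⇒ √(1−ρ_J²) = sin(π/57) = 0.0550878.
ω* = 2 / (1 + 0.0550878) = 2 / 1.0550878 ≈ 1.8955768.
ρ(B_{ω*}) = ω*−1 = 0.8955768
(0.8955768)^m ≤ 10^{−4}  ⇒  m·ln(0.8955768) ≤ −4·ln10  ⇒  m ≥ 83.512  ⇒  m = 84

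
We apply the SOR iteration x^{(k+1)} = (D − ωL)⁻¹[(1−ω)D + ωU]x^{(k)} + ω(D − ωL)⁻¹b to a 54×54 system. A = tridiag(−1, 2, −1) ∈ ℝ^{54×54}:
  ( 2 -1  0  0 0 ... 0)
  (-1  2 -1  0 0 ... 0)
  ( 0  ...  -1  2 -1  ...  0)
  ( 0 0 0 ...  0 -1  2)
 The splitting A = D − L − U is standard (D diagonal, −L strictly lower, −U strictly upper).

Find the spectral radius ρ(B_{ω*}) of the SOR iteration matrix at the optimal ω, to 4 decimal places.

ρ_J = max_k |cos(kπ/55)| = cos(π/55) = 0.9984
√(1−ρ_J²) simplifies to sin(π/55) = 0.05709.
ω* = 2/(1 + 0.05709) = 2/1.05709 = 1.8920.
[ρ_SOR] ω* − 1 = 0.8920.

ρ_SOR = 0.8920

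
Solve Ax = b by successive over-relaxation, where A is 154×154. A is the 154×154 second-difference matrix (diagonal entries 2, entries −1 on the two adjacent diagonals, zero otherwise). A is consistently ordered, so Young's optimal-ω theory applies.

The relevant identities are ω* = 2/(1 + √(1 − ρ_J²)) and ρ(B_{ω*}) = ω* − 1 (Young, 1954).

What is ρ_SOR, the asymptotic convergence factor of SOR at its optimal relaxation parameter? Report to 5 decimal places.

n=154: λ(B_J) = 1 − λ(A)/2 = cos(kπ/155); k=1 gives ρ_J = 0.99979.
1 − cos²(π/155) = sin²(π/155) ⇒ √(1−ρ_J²) = sin(π/155) = 0.020267.
ω* = 2 / (1 + 0.020267) = 2 / 1.020267 ≈ 1.96027.
ρ_SOR = ω* − 1 ≈ 0.96027.

ρ_SOR = 0.96027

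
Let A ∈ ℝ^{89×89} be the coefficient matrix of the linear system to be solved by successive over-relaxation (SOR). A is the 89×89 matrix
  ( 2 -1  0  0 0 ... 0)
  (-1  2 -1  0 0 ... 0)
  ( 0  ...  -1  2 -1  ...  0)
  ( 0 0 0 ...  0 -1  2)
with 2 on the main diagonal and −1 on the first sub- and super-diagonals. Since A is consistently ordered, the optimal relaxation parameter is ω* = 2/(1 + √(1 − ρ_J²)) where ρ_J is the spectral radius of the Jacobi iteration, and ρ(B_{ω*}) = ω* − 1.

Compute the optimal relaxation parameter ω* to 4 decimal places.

ω* = 1.9326

With n=89, ρ(Jacobi) = cos(π/90) = 0.9994.
√(1−ρ_J²) = |sin(π/90)| = 0.03490
So ω* = 2/1.03490 = 1.9326 (Young).
Hence ρ(B_{ω*}) = 1.9326 − 1 = 0.9326.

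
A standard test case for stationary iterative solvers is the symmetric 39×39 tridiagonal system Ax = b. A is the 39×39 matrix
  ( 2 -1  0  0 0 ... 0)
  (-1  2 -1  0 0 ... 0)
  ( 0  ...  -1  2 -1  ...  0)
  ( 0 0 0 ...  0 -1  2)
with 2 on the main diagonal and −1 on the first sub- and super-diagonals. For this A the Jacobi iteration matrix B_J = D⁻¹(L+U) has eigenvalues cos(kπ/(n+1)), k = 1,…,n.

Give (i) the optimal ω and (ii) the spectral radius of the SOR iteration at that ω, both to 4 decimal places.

B_J for the 39×39 system has eigenvalues cos(kπ/40); ρ_J = cos(π/40) = 0.9969.
√(1 − cos²(π/40)) = sin(π/40) ≈ 0.07846.
ω* = 2/(1 + 0.07846) = 2/1.07846 = 1.8545.
[ρ_SOR] ω* − 1 = 0.8545.

ω* = 1.8545, ρ_SOR = 0.8545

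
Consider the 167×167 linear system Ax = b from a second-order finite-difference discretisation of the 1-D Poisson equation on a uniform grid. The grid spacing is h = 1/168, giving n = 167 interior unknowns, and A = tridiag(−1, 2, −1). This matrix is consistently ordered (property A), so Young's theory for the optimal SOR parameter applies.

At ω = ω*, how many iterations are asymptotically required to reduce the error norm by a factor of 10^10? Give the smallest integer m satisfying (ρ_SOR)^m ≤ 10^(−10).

With n=167, ρ(Jacobi) = cos(π/168) = 0.9998252.
√(1−ρ_J²) simplifies to sin(π/168) = 0.0186989.
ω* = 2/(1+0.0186989) = 1.9632887
and ρ(B_{ω*}) = 1.9632887 − 1 = 0.9632887.
m ≥ 10·ln10 / (−ln 0.9632887) = 615.631; smallest integer m = 616.

m = 616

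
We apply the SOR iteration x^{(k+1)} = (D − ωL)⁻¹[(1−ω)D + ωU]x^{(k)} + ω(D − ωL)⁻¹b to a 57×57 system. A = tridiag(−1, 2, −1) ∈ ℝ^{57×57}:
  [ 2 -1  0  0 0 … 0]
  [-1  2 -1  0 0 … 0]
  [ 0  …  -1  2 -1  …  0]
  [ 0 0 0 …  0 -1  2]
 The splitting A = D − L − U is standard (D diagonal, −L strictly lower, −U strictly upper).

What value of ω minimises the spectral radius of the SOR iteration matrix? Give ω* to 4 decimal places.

ω* = 1.8973

ρ_J = max_k |cos(kπ/58)| = cos(π/58) = 0.9985
√(1−ρ_J²) = |sin(π/58)| = 0.05414
ω* = 2 / (1 + 0.05414) = 2 / 1.05414 ≈ 1.8973.
and ρ(B_{ω*}) = 1.8973 − 1 = 0.8973.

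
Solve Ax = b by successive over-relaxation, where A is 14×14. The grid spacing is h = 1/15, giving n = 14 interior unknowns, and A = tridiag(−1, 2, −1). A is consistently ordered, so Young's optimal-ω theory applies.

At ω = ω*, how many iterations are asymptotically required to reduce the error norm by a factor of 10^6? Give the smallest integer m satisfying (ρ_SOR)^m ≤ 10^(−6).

m = 33

[ρ_J] n=14: ρ(B_J) = cos(π/(n+1)) = cos(π/15) = 0.9781476.
1 − cos²(π/15) = sin²(π/15) ⇒ √(1−ρ_J²) = sin(π/15) = 0.2079117.
Young: ω* = 2/(1+√(1−ρ_J²)) = 2/(1+0.2079117) = 2/1.2079117 = 1.6557502.
[ρ_SOR] ω* − 1 = 0.6557502.
Need (0.6557502)^m ≤ 10^(−6): m ≥ 6·ln10/|ln 0.6557502| = 13.8155/0.421975 = 32.740 ⇒ m = 33.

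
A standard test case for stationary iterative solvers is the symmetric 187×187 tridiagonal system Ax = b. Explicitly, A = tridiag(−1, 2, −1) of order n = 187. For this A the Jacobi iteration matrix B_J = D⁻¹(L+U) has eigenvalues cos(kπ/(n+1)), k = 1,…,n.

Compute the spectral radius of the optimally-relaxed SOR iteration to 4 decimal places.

ρ_J = max_k |cos(kπ/188)| = cos(π/188) = 0.9999
1 − cos²(π/188) = sin²(π/188) ⇒ √(1−ρ_J²) = sin(π/188) = 0.01671.
ω* = 2/(1+0.01671) = 1.9671
ρ_SOR = ω* − 1 ≈ 0.9671.

ρ_SOR = 0.9671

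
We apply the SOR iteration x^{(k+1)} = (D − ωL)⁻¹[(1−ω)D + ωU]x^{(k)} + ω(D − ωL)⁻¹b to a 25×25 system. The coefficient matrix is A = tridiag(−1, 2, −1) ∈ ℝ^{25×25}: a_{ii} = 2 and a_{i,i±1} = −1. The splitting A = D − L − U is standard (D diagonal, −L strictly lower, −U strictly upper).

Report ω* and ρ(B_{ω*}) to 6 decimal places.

ω* = 1.784859, ρ_SOR = 0.784859

ρ_J = max_k |cos(kπ/26)| = cos(π/26) = 0.992709
√(1−ρ_J²) simplifies to sin(π/26) = 0.1205367.
[ω*] 2 ÷ (1 + 0.1205367) = 2 ÷ 1.1205367 = 1.784859.
Hence ρ(B_{ω*}) = 1.784859 − 1 = 0.784859.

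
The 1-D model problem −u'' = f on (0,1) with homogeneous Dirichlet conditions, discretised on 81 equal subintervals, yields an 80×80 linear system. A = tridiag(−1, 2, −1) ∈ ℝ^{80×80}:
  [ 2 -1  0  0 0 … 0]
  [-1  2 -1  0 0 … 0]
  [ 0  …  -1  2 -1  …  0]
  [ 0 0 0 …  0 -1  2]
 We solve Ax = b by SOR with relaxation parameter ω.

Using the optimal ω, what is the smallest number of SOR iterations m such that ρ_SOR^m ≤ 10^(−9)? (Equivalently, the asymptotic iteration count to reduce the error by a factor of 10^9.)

n=80: λ(B_J) = 1 − λ(A)/2 = cos(kπ/81); k=1 gives ρ_J = 0.9992480.
1 − cos²(π/81) = sin²(π/81) ⇒ √(1−ρ_J²) = sin(π/81) = 0.0387754.
Young: ω* = 2/(1+√(1−ρ_J²)) = 2/(1+0.0387754) = 2/1.0387754 = 1.9253440.
ρ(B_{ω*}) = ω*−1 = 0.9253440
9·ln10 = 20.7233; −ln(0.9253440) = 0.0775897; m = ⌈20.7233/0.0775897⌉ = ⌈267.088⌉ = 268.

m = 268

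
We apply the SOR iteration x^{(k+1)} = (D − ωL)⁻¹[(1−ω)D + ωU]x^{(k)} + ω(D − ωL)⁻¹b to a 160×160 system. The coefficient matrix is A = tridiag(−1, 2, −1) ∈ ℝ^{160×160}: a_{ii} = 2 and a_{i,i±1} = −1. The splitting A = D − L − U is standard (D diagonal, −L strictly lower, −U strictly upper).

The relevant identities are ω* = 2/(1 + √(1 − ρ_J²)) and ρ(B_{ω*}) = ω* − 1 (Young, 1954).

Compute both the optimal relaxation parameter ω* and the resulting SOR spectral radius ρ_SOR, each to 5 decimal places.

With n=160, ρ(Jacobi) = cos(π/161) = 0.99981.
√(1 − cos²(π/161)) = sin(π/161) ≈ 0.019512.
ω* = 2/(1+0.019512) = 1.96172
Hence ρ(B_{ω*}) = 1.96172 − 1 = 0.96172.

ω* = 1.96172, ρ_SOR = 0.96172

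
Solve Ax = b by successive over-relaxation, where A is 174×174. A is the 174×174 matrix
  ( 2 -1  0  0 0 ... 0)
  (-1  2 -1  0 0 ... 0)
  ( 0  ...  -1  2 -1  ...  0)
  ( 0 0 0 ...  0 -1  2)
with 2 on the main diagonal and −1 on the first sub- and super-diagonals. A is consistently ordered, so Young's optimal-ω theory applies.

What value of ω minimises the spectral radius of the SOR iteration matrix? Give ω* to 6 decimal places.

B_J for the 174×174 system has eigenvalues cos(kπ/175); ρ_J = cos(π/175) = 0.999839.
root = sin(π/175) = 0.0179510  (since 1−cos² = sin²).
ω* = 2/(1+0.0179510) = 1.964731
Hence ρ(B_{ω*}) = 1.964731 − 1 = 0.964731.

ω* = 1.964731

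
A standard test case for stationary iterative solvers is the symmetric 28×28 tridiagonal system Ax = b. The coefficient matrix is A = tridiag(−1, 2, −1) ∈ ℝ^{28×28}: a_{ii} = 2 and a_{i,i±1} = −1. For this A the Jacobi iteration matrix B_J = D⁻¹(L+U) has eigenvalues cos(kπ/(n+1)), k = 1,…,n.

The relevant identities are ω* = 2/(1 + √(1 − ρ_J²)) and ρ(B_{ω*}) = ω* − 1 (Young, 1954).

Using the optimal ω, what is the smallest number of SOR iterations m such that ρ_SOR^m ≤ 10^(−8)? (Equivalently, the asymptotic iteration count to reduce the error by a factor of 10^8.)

spectrum of D⁻¹(L+U) = {cos(kπ/29) : 1≤k≤28}; ρ_J = cos(π/29) = 0.9941380.
√(1−ρ_J²) simplifies to sin(π/29) = 0.1081190.
ω* = 2 / (1 + 0.1081190) = 2 / 1.1081190 ≈ 1.8048603.
ρ(B_{ω*}) = ω*−1 = 0.8048603
m ≥ 8·ln10 / (−ln 0.8048603) = 84.854; smallest integer m = 85.

m = 85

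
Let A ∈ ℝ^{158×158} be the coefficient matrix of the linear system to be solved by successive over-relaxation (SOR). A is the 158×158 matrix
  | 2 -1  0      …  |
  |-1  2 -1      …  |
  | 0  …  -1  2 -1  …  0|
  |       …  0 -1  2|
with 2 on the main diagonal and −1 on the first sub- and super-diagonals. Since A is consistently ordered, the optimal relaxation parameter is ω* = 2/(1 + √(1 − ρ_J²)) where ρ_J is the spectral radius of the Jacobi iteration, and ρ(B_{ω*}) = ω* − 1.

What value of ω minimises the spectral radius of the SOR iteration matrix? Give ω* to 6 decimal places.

ω* = 1.961251

ρ_J = max_k |cos(kπ/159)| = cos(π/159) = 0.999805
root = sin(π/159) = 0.0197572  (since 1−cos² = sin²).
Young: ω* = 2/(1+√(1−ρ_J²)) = 2/(1+0.0197572) = 2/1.0197572 = 1.961251.
At ω = 1.961251 every |λ(B_ω)| = ω−1, so ρ_SOR = 0.961251.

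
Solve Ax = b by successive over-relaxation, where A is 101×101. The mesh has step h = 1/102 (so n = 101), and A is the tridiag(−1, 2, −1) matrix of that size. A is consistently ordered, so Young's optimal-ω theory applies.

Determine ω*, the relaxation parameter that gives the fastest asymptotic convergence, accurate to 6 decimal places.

ω* = 1.940250

n=101: λ(B_J) = 1 − λ(A)/2 = cos(kπ/102); k=1 gives ρ_J = 0.999526.
√(1−ρ_J²) simplifies to sin(π/102) = 0.0307951.
Young: ω* = 2/(1+√(1−ρ_J²)) = 2/(1+0.0307951) = 2/1.0307951 = 1.940250.
ρ_SOR = ω* − 1 = 1.940250 − 1 = 0.940250.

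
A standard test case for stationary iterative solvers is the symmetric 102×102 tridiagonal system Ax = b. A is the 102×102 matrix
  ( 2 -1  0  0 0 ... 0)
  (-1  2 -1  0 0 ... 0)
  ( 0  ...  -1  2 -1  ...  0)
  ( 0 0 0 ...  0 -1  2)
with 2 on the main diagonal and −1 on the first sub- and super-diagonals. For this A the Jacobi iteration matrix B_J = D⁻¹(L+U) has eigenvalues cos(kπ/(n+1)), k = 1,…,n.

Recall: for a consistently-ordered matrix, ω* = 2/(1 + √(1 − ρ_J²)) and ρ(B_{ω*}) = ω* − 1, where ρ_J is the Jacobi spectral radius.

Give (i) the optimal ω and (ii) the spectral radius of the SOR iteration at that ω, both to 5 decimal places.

ω* = 1.94081, ρ_SOR = 0.94081

[ρ_J] n=102: ρ(B_J) = cos(π/(n+1)) = cos(π/103) = 0.99953.
√(1−ρ_J²) = |sin(π/103)| = 0.030496
So ω* = 2/1.030496 = 1.94081 (Young).
ρ(B_{ω*}) = ω*−1 = 0.94081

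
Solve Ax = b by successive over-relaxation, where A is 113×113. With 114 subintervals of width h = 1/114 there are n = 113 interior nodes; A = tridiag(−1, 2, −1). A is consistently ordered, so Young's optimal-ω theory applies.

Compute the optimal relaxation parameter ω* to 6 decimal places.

[ρ_J] n=113: ρ(B_J) = cos(π/(n+1)) = cos(π/114) = 0.999620.
√(1−ρ_J²) = |sin(π/114)| = 0.0275543
Then 2/(1+√(1−ρ_J²)) = 2/(1+0.0275543); ω* = 2/1.0275543 = 1.946369.
[ρ_SOR] ω* − 1 = 0.946369.

ω* = 1.946369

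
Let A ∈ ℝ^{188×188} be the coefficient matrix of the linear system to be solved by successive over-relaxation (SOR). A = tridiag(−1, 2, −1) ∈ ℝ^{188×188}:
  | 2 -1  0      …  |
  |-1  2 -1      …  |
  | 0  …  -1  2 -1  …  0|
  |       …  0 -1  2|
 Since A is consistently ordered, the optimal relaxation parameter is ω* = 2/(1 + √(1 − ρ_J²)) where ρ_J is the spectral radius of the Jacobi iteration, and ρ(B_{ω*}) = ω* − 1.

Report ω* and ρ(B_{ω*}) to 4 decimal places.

spectrum of D⁻¹(L+U) = {cos(kπ/189) : 1≤k≤188}; ρ_J = cos(π/189) = 0.9999.
√(1−ρ_J²) simplifies to sin(π/189) = 0.01662.
[ω*] 2 ÷ (1 + 0.01662) = 2 ÷ 1.01662 = 1.9673.
ρ_SOR = ω* − 1 = 1.9673 − 1 = 0.9673.

ω* = 1.9673, ρ_SOR = 0.9673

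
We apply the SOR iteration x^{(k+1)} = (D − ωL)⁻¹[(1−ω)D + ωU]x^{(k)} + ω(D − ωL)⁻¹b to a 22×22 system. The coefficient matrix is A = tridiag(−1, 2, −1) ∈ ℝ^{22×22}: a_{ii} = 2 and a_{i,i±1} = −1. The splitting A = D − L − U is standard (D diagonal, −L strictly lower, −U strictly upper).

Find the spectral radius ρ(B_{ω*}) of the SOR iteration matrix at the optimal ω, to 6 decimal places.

ρ_SOR = 0.760305

½·tridiag(1,0,1) at n=22: λ_k = cos(kπ/23); max |λ| at k=1 ⇒ ρ_J = cos(π/23) ≈ 0.990686.
√(1 − cos²(π/23)) = sin(π/23) ≈ 0.1361666.
So ω* = 2/1.1361666 = 1.760305 (Young).
At ω = 1.760305 every |λ(B_ω)| = ω−1, so ρ_SOR = 0.760305.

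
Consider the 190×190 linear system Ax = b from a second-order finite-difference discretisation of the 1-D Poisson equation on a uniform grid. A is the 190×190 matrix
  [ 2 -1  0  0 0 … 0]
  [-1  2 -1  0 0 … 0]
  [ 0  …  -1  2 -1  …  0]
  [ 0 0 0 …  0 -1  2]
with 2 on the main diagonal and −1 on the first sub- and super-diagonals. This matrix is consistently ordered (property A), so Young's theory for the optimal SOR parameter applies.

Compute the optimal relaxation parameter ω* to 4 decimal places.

ρ_J = max_k |cos(kπ/191)| = cos(π/191) = 0.9999
1 − cos²(π/191) = sin²(π/191) ⇒ √(1−ρ_J²) = sin(π/191) = 0.01645.
Then 2/(1+√(1−ρ_J²)) = 2/(1+0.01645); ω* = 2/1.01645 = 1.9676.
[ρ_SOR] ω* − 1 = 0.9676.

ω* = 1.9676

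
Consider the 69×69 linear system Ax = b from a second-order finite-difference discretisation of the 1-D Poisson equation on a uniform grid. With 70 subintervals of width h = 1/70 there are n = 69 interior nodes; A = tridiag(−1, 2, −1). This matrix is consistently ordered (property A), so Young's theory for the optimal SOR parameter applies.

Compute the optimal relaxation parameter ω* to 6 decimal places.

ω* = 1.914123

½·tridiag(1,0,1) at n=69: λ_k = cos(kπ/70); max |λ| at k=1 ⇒ ρ_J = cos(π/70) ≈ 0.998993.
√(1−ρ_J²) = |sin(π/70)| = 0.0448648
[ω*] 2 ÷ (1 + 0.0448648) = 2 ÷ 1.0448648 = 1.914123.
and ρ(B_{ω*}) = 1.914123 − 1 = 0.914123.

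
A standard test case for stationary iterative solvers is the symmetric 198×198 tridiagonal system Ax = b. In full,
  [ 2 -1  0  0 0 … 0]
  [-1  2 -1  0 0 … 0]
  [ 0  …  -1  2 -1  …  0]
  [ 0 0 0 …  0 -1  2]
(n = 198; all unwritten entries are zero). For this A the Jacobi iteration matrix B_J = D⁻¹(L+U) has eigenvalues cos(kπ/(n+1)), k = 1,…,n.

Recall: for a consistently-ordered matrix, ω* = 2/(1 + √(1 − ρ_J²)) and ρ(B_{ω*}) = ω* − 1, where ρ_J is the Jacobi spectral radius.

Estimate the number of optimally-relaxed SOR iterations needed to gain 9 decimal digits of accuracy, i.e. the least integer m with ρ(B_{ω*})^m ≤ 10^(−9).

ρ_J = max_k |cos(kπ/199)| = cos(π/199) = 0.9998754
√(1 − cos²(π/199)) = sin(π/199) ≈ 0.0157862.
ω* = 2/(1+0.0157862) = 1.9689183
ρ_SOR = ω* − 1 = 1.9689183 − 1 = 0.9689183.
(0.9689183)^m ≤ 10^{−9}  ⇒  m·ln(0.9689183) ≤ −9·ln10  ⇒  m ≥ 656.320  ⇒  m = 657

m = 657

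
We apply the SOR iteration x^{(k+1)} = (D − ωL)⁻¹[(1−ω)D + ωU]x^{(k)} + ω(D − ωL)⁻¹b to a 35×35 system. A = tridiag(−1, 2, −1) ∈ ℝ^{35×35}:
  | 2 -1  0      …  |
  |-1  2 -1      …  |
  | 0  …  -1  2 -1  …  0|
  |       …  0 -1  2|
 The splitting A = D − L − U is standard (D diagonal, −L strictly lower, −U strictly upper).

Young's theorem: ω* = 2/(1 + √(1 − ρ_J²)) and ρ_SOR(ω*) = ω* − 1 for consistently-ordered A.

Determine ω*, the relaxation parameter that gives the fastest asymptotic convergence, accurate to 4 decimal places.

ρ_J = max_k |cos(kπ/36)| = cos(π/36) = 0.9962
√(1−ρ_J²) = |sin(π/36)| = 0.08716
Then 2/(1+√(1−ρ_J²)) = 2/(1+0.08716); ω* = 2/1.08716 = 1.8397.
ρ_SOR = ω* − 1 ≈ 0.8397.

ω* = 1.8397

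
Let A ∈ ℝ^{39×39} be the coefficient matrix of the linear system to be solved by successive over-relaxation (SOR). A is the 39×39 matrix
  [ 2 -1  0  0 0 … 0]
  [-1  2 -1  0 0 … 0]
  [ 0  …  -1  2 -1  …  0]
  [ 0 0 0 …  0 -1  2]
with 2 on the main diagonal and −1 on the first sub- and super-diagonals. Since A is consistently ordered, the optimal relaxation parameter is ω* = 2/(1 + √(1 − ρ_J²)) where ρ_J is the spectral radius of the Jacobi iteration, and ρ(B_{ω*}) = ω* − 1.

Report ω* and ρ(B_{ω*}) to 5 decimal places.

B_J for the 39×39 system has eigenvalues cos(kπ/40); ρ_J = cos(π/40) = 0.99692.
√(1 − cos²(π/40)) = sin(π/40) ≈ 0.078459.
Young: ω* = 2/(1+√(1−ρ_J²)) = 2/(1+0.078459) = 2/1.078459 = 1.85450.
ρ_SOR = ω* − 1 ≈ 0.85450.

ω* = 1.85450, ρ_SOR = 0.85450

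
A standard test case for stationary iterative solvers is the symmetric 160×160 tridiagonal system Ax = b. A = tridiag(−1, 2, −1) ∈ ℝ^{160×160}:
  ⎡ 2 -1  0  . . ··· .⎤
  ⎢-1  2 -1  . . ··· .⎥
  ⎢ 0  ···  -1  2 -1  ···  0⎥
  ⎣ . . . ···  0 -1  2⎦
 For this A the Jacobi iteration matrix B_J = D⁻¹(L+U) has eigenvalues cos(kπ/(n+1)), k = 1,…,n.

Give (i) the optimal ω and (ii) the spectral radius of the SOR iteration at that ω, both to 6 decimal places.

ω* = 1.961723, ρ_SOR = 0.961723

n=160: λ(B_J) = 1 − λ(A)/2 = cos(kπ/161); k=1 gives ρ_J = 0.999810.
√(1−ρ_J²) simplifies to sin(π/161) = 0.0195118.
Young: ω* = 2/(1+√(1−ρ_J²)) = 2/(1+0.0195118) = 2/1.0195118 = 1.961723.
and ρ(B_{ω*}) = 1.961723 − 1 = 0.961723.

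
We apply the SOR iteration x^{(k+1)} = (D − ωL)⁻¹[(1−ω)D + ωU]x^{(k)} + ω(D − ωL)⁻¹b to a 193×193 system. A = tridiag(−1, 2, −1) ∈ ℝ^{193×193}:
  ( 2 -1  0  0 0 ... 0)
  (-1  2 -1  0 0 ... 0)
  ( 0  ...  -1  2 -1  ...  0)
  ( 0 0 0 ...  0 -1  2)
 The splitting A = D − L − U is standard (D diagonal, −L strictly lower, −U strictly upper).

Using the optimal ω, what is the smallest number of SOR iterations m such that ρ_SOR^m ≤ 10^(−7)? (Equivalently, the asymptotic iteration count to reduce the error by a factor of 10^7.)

spectrum of D⁻¹(L+U) = {cos(kπ/194) : 1≤k≤193}; ρ_J = cos(π/194) = 0.9998689.
√(1−ρ_J²) simplifies to sin(π/194) = 0.0161931.
Then 2/(1+√(1−ρ_J²)) = 2/(1+0.0161931); ω* = 2/1.0161931 = 1.9681299.
At ω = 1.9681299 every |λ(B_ω)| = ω−1, so ρ_SOR = 0.9681299.
(0.9681299)^m ≤ 10^{−7}  ⇒  m·ln(0.9681299) ≤ −7·ln10  ⇒  m ≥ 497.641  ⇒  m = 498

m = 498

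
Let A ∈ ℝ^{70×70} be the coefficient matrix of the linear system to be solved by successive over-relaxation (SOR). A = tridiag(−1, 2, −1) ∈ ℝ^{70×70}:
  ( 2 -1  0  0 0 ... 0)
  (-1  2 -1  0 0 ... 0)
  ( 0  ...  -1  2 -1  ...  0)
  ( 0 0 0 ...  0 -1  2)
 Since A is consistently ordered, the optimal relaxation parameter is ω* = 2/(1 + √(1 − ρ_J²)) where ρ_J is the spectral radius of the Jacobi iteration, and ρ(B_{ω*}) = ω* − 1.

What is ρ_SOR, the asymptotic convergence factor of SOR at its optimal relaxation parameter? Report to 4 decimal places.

ρ_J = max_k |cos(kπ/71)| = cos(π/71) = 0.9990
√(1 − cos²(π/71)) = sin(π/71) ≈ 0.04423.
ω* = 2 / (1 + 0.04423) = 2 / 1.04423 ≈ 1.9153.
Hence ρ(B_{ω*}) = 1.9153 − 1 = 0.9153.

ρ_SOR = 0.9153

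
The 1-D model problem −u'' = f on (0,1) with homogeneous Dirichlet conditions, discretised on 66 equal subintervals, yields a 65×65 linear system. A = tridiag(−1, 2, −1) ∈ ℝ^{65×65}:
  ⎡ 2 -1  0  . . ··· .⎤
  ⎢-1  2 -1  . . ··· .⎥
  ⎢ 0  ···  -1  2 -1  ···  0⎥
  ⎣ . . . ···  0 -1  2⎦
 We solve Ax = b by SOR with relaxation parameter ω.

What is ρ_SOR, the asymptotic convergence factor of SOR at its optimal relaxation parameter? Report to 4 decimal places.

ρ_SOR = 0.9092

spectrum of D⁻¹(L+U) = {cos(kπ/66) : 1≤k≤65}; ρ_J = cos(π/66) = 0.9989.
√(1 − cos²(π/66)) = sin(π/66) ≈ 0.04758.
Young: ω* = 2/(1+√(1−ρ_J²)) = 2/(1+0.04758) = 2/1.04758 = 1.9092.
and ρ(B_{ω*}) = 1.9092 − 1 = 0.9092.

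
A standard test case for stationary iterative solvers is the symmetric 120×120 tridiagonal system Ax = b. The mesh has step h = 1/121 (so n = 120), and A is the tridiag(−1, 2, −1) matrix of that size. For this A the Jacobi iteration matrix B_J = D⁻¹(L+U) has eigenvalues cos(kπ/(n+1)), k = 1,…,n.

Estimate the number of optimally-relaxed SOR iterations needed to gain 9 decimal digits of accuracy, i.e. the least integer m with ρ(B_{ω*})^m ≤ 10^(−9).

[ρ_J] n=120: ρ(B_J) = cos(π/(n+1)) = cos(π/121) = 0.9996630.
√(1 − cos²(π/121)) = sin(π/121) ≈ 0.0259607.
ω* = 2/(1+0.0259607) = 1.9493924
ρ_SOR = ω* − 1 = 1.9493924 − 1 = 0.9493924.
9·ln10 = 20.7233; −ln(0.9493924) = 0.0519331; m = ⌈20.7233/0.0519331⌉ = ⌈399.038⌉ = 400.

m = 400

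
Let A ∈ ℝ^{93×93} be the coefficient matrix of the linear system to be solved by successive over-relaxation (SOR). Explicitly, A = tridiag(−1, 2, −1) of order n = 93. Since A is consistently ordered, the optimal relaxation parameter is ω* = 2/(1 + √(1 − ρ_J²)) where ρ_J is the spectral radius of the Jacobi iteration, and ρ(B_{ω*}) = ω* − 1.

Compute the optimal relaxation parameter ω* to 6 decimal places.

B_J for the 93×93 system has eigenvalues cos(kπ/94); ρ_J = cos(π/94) = 0.999442.
√(1−ρ_J²) = |sin(π/94)| = 0.0334150
[ω*] 2 ÷ (1 + 0.0334150) = 2 ÷ 1.0334150 = 1.935331.
and ρ(B_{ω*}) = 1.935331 − 1 = 0.935331.

ω* = 1.935331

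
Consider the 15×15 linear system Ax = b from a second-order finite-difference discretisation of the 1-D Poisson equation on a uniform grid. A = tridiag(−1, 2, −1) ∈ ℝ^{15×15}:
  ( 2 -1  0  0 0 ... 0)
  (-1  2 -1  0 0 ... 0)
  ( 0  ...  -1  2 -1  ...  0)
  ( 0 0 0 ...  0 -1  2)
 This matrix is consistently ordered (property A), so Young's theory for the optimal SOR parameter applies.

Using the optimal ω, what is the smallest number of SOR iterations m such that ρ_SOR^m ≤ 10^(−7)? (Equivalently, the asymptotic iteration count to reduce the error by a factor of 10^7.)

n=15: λ(B_J) = 1 − λ(A)/2 = cos(kπ/16); k=1 gives ρ_J = 0.9807853.
root = sin(π/16) = 0.1950903  (since 1−cos² = sin²).
ω* = 2/(1 + 0.1950903) = 2/1.1950903 = 1.6735137.
ρ_SOR = ω* − 1 ≈ 0.6735137.
ρ_SOR^m ≤ 10^(−7) ⇔ m ≥ 7·ln10/(−ln 0.6735137) = 16.1181/0.395247 = 40.780; m = ⌈40.780⌉ = 41.

m = 41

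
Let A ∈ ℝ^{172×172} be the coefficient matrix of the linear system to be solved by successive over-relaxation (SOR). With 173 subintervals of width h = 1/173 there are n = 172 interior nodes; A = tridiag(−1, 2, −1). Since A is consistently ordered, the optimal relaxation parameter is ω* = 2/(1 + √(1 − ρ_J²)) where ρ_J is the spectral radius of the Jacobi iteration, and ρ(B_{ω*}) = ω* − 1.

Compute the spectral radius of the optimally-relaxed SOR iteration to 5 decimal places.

ρ_SOR = 0.96433

½·tridiag(1,0,1) at n=172: λ_k = cos(kπ/173); max |λ| at k=1 ⇒ ρ_J = cos(π/173) ≈ 0.99984.
√(1 − cos²(π/173)) = sin(π/173) ≈ 0.018158.
ω* = 2/(1 + 0.018158) = 2/1.018158 = 1.96433.
and ρ(B_{ω*}) = 1.96433 − 1 = 0.96433.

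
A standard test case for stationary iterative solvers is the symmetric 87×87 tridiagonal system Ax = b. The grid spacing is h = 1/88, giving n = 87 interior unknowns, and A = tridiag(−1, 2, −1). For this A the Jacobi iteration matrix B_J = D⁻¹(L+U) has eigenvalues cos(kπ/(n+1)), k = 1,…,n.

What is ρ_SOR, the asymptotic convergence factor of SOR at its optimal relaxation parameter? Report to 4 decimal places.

[ρ_J] n=87: ρ(B_J) = cos(π/(n+1)) = cos(π/88) = 0.9994.
√(1−ρ_J²) simplifies to sin(π/88) = 0.03569.
ω* = 2/(1+0.03569) = 1.9311
[ρ_SOR] ω* − 1 = 0.9311.

ρ_SOR = 0.9311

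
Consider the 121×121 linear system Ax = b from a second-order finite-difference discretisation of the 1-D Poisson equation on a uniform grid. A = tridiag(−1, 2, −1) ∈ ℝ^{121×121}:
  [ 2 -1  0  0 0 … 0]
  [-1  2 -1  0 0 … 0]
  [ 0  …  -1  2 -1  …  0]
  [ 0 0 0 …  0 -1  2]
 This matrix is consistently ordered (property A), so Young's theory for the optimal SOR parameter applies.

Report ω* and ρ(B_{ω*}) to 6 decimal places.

½·tridiag(1,0,1) at n=121: λ_k = cos(kπ/122); max |λ| at k=1 ⇒ ρ_J = cos(π/122) ≈ 0.999668.
root = sin(π/122) = 0.0257479  (since 1−cos² = sin²).
So ω* = 2/1.0257479 = 1.949797 (Young).
ρ_SOR = ω* − 1 ≈ 0.949797.

ω* = 1.949797, ρ_SOR = 0.949797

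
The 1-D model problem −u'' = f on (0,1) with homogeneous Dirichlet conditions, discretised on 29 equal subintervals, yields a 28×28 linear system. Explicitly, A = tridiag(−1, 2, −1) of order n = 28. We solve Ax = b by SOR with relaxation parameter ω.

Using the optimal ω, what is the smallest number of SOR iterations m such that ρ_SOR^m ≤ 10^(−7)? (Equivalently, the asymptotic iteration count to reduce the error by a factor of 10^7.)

m = 75

With n=28, ρ(Jacobi) = cos(π/29) = 0.9941380.
√(1−ρ_J²) simplifies to sin(π/29) = 0.1081190.
ω* = 2/(1 + 0.1081190) = 2/1.1081190 = 1.8048603.
and ρ(B_{ω*}) = 1.8048603 − 1 = 0.8048603.
ρ_SOR^m ≤ 10^(−7) ⇔ m ≥ 7·ln10/(−ln 0.8048603) = 16.1181/0.217087 = 74.247; m = ⌈74.247⌉ = 75.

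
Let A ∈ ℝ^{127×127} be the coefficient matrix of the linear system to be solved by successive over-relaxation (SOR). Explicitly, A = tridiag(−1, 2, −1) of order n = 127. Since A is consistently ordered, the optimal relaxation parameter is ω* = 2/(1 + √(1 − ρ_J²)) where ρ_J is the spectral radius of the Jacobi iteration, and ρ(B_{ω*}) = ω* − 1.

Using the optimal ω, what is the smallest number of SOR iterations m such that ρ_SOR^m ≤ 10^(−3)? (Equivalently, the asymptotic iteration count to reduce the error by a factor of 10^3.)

With n=127, ρ(Jacobi) = cos(π/128) = 0.9996988.
1 − cos²(π/128) = sin²(π/128) ⇒ √(1−ρ_J²) = sin(π/128) = 0.0245412.
ω* = 2 / (1 + 0.0245412) = 2 / 1.0245412 ≈ 1.9520933.
[ρ_SOR] ω* − 1 = 0.9520933.
m ≥ 3·ln10 / (−ln 0.9520933) = 140.710; smallest integer m = 141.

m = 141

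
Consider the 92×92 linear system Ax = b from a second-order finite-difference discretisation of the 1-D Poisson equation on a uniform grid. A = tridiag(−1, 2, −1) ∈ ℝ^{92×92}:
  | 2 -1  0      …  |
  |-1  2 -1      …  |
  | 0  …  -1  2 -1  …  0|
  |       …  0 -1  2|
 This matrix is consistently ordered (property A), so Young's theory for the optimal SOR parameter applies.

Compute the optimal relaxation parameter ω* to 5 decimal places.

ω* = 1.93466

With n=92, ρ(Jacobi) = cos(π/93) = 0.99943.
1 − cos²(π/93) = sin²(π/93) ⇒ √(1−ρ_J²) = sin(π/93) = 0.033774.
Then 2/(1+√(1−ρ_J²)) = 2/(1+0.033774); ω* = 2/1.033774 = 1.93466.
At ω = 1.93466 every |λ(B_ω)| = ω−1, so ρ_SOR = 0.93466.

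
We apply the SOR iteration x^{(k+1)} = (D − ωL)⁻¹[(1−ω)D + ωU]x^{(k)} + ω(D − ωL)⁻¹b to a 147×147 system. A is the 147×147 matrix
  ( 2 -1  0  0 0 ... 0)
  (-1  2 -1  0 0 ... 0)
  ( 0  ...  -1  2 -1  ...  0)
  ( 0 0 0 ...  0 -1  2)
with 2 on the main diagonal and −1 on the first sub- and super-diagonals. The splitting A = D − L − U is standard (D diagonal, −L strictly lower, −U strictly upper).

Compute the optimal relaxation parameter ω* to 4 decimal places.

½·tridiag(1,0,1) at n=147: λ_k = cos(kπ/148); max |λ| at k=1 ⇒ ρ_J = cos(π/148) ≈ 0.9998.
1 − cos²(π/148) = sin²(π/148) ⇒ √(1−ρ_J²) = sin(π/148) = 0.02123.
ω* = 2/(1 + 0.02123) = 2/1.02123 = 1.9584.
[ρ_SOR] ω* − 1 = 0.9584.

ω* = 1.9584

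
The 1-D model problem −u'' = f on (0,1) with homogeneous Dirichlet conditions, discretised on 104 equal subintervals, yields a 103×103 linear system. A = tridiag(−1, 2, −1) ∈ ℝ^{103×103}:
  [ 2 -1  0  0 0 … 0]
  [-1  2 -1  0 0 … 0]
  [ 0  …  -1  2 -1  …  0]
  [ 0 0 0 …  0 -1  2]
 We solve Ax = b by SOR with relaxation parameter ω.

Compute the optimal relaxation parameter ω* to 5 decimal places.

ρ_J = max_k |cos(kπ/104)| = cos(π/104) = 0.99954
√(1−ρ_J²) simplifies to sin(π/104) = 0.030203.
[ω*] 2 ÷ (1 + 0.030203) = 2 ÷ 1.030203 = 1.94136.
and ρ(B_{ω*}) = 1.94136 − 1 = 0.94136.

ω* = 1.94136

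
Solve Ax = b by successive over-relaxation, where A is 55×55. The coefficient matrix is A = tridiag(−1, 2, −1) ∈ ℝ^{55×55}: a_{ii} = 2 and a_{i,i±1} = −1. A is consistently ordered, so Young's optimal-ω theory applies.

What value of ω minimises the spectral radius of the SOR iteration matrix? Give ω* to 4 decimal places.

B_J for the 55×55 system has eigenvalues cos(kπ/56); ρ_J = cos(π/56) = 0.9984.
root = sin(π/56) = 0.05607  (since 1−cos² = sin²).
[ω*] 2 ÷ (1 + 0.05607) = 2 ÷ 1.05607 = 1.8938.
[ρ_SOR] ω* − 1 = 0.8938.

ω* = 1.8938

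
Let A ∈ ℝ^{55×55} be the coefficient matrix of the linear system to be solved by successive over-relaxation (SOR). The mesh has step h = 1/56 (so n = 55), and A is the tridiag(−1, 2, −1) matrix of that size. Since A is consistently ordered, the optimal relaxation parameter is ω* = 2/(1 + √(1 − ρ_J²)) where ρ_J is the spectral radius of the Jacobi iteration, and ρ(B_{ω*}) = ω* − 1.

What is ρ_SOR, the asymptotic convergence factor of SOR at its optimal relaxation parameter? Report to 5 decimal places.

ρ_SOR = 0.89381

n=55: λ(B_J) = 1 − λ(A)/2 = cos(kπ/56); k=1 gives ρ_J = 0.99843.
√(1−ρ_J²) = |sin(π/56)| = 0.056070
ω* = 2/(1+0.056070) = 1.89381
[ρ_SOR] ω* − 1 = 0.89381.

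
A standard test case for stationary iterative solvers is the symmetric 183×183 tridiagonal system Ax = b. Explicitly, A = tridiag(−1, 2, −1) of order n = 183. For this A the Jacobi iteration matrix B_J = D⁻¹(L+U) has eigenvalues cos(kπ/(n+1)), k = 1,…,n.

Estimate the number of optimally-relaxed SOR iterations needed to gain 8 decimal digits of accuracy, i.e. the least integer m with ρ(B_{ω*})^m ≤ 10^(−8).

½·tridiag(1,0,1) at n=183: λ_k = cos(kπ/184); max |λ| at k=1 ⇒ ρ_J = cos(π/184) ≈ 0.9998542.
√(1−ρ_J²) simplifies to sin(π/184) = 0.0170730.
ω* = 2/(1 + 0.0170730) = 2/1.0170730 = 1.9664272.
At ω = 1.9664272 every |λ(B_ω)| = ω−1, so ρ_SOR = 0.9664272.
8·ln10 = 18.4207; −ln(0.9664272) = 0.0341493; m = ⌈18.4207/0.0341493⌉ = ⌈539.417⌉ = 540.

m = 540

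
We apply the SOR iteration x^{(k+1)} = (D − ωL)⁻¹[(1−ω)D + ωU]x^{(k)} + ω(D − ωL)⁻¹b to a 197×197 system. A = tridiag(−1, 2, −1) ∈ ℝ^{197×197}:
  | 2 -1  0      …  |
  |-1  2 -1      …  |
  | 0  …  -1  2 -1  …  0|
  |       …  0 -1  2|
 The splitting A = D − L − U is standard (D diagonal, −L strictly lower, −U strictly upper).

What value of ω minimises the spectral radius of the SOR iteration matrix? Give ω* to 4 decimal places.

ω* = 1.9688

n=197: λ(B_J) = 1 − λ(A)/2 = cos(kπ/198); k=1 gives ρ_J = 0.9999.
root = sin(π/198) = 0.01587  (since 1−cos² = sin²).
So ω* = 2/1.01587 = 1.9688 (Young).
Hence ρ(B_{ω*}) = 1.9688 − 1 = 0.9688.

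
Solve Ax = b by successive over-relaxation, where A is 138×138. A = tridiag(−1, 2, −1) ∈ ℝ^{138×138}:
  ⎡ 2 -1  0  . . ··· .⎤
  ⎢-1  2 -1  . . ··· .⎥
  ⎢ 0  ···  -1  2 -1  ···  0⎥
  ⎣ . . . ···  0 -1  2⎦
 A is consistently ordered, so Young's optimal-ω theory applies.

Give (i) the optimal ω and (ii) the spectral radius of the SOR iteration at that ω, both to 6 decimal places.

ω* = 1.955800, ρ_SOR = 0.955800

[ρ_J] n=138: ρ(B_J) = cos(π/(n+1)) = cos(π/139) = 0.999745.
√(1−ρ_J²) = |sin(π/139)| = 0.0225995
ω* = 2 / (1 + 0.0225995) = 2 / 1.0225995 ≈ 1.955800.
[ρ_SOR] ω* − 1 = 0.955800.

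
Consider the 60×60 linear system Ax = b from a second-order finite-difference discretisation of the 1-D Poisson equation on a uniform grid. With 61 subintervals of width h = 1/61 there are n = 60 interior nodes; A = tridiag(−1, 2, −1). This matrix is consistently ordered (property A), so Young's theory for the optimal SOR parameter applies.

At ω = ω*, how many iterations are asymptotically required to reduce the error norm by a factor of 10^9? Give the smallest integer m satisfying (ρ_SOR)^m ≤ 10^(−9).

m = 202

ρ_J = max_k |cos(kπ/61)| = cos(π/61) = 0.9986741
√(1 − cos²(π/61)) = sin(π/61) ≈ 0.0514788.
ω* = 2/(1 + 0.0514788) = 2/1.0514788 = 1.9020830.
ρ(B_{ω*}) = ω*−1 = 0.9020830
ρ_SOR^m ≤ 10^(−9) ⇔ m ≥ 9·ln10/(−ln 0.9020830) = 20.7233/0.103049 = 201.101; m = ⌈201.101⌉ = 202.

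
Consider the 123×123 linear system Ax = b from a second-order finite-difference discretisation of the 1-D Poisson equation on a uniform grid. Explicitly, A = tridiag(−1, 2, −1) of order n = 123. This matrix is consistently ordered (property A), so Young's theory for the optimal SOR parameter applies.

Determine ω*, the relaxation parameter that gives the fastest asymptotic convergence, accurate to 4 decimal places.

n=123: λ(B_J) = 1 − λ(A)/2 = cos(kπ/124); k=1 gives ρ_J = 0.9997.
1 − cos²(π/124) = sin²(π/124) ⇒ √(1−ρ_J²) = sin(π/124) = 0.02533.
ω* = 2/(1+0.02533) = 1.9506
ρ(B_{ω*}) = ω*−1 = 0.9506

ω* = 1.9506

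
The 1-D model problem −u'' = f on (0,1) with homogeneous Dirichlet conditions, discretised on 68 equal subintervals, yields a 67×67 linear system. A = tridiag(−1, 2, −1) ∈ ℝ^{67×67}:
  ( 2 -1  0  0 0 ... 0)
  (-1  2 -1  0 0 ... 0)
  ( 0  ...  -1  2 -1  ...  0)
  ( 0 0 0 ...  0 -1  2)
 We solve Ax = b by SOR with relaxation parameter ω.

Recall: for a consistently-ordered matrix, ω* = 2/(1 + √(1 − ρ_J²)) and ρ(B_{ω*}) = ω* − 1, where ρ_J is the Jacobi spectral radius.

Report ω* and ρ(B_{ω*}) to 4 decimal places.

With n=67, ρ(Jacobi) = cos(π/68) = 0.9989.
√(1 − cos²(π/68)) = sin(π/68) ≈ 0.04618.
So ω* = 2/1.04618 = 1.9117 (Young).
ρ(B_{ω*}) = ω*−1 = 0.9117

ω* = 1.9117, ρ_SOR = 0.9117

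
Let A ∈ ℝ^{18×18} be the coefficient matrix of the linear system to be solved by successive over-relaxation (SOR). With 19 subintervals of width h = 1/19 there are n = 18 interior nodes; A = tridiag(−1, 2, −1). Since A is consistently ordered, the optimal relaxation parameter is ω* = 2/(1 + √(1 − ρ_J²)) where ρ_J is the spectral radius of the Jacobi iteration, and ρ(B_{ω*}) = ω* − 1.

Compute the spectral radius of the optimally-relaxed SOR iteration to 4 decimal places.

ρ_J = max_k |cos(kπ/19)| = cos(π/19) = 0.9864
1 − cos²(π/19) = sin²(π/19) ⇒ √(1−ρ_J²) = sin(π/19) = 0.16459.
ω* = 2 / (1 + 0.16459) = 2 / 1.16459 ≈ 1.7173.
and ρ(B_{ω*}) = 1.7173 − 1 = 0.7173.

ρ_SOR = 0.7173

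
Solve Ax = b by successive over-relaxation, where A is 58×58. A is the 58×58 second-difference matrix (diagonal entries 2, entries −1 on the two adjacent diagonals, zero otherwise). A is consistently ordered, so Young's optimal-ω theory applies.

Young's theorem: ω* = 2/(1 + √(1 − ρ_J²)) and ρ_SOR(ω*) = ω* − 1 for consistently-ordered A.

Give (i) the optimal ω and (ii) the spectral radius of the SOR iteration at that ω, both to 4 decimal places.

n=58: λ(B_J) = 1 − λ(A)/2 = cos(kπ/59); k=1 gives ρ_J = 0.9986.
√(1−ρ_J²) simplifies to sin(π/59) = 0.05322.
[ω*] 2 ÷ (1 + 0.05322) = 2 ÷ 1.05322 = 1.8989.
Hence ρ(B_{ω*}) = 1.8989 − 1 = 0.8989.

ω* = 1.8989, ρ_SOR = 0.8989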